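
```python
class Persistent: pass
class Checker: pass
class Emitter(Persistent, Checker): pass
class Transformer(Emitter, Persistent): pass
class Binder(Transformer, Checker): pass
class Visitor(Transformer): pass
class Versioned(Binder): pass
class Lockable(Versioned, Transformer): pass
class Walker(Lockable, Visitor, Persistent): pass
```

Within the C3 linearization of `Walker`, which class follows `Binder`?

L[Walker] = Walker + merge(L[Lockable], L[Visitor], L[Persistent], [Lockable Visitor Persistent])
  take Lockable:  [Lockable Versioned Binder Transformer Emitter Persistent Checker object] + [Visitor Transformer Emitter Persistent Checker object] + [Persistent object] + [Lockable Visitor Persistent]
  take Versioned:  [Versioned Binder Transformer Emitter Persistent Checker object] + [Visitor Transformer Emitter Persistent Checker object] + [Persistent object] + [Visitor Persistent]
  take Binder:  [Binder Transformer Emitter Persistent Checker object] + [Visitor Transformer Emitter Persistent Checker object] + [Persistent object] + [Visitor Persistent]
  take Visitor:  [Transformer Emitter Persistent Checker object] + [Visitor Transformer Emitter Persistent Checker object] + [Persistent object] + [Visitor Persistent]
  take Transformer:  [Transformer Emitter Persistent Checker object] + [Transformer Emitter Persistent Checker object] + [Persistent object] + [Persistent]
  take Emitter:  [Emitter Persistent Checker object] + [Emitter Persistent Checker object] + [Persistent object] + [Persistent]
  take Persistent:  [Persistent Checker object] + [Persistent Checker object] + [Persistent object] + [Persistent]
  take Checker:  [Checker object] + [Checker object] + [object]
  take object:  [object] + [object] + [object]
MRO: Walker Lockable Versioned Binder Visitor Transformer Emitter Persistent Checker object
Binder is at position 3; next is Visitor.

Visitor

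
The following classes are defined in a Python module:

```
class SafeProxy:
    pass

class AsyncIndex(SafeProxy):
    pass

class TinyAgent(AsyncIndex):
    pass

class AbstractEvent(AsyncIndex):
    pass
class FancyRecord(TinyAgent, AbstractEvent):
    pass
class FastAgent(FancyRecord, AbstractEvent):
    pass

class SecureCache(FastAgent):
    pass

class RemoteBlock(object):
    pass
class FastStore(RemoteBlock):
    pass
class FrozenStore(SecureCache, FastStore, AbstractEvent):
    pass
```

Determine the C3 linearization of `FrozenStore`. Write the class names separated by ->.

FrozenStore -> SecureCache -> FastAgent -> FancyRecord -> TinyAgent -> FastStore -> AbstractEvent -> AsyncIndex -> SafeProxy -> RemoteBlock -> object

L[FrozenStore] = FrozenStore + merge(L[SecureCache], L[FastStore], L[AbstractEvent], [SecureCache FastStore AbstractEvent])
  take SecureCache:  [SecureCache FastAgent FancyRecord TinyAgent AbstractEvent AsyncIndex SafeProxy object] + [FastStore RemoteBlock object] + [AbstractEvent AsyncIndex SafeProxy object] + [SecureCache FastStore AbstractEvent]
  take FastAgent:  [FastAgent FancyRecord TinyAgent AbstractEvent AsyncIndex SafeProxy object] + [FastStore RemoteBlock object] + [AbstractEvent AsyncIndex SafeProxy object] + [FastStore AbstractEvent]
  take FancyRecord:  [FancyRecord TinyAgent AbstractEvent AsyncIndex SafeProxy object] + [FastStore RemoteBlock object] + [AbstractEvent AsyncIndex SafeProxy object] + [FastStore AbstractEvent]
  take TinyAgent:  [TinyAgent AbstractEvent AsyncIndex SafeProxy object] + [FastStore RemoteBlock object] + [AbstractEvent AsyncIndex SafeProxy object] + [FastStore AbstractEvent]
  take FastStore:  [AbstractEvent AsyncIndex SafeProxy object] + [FastStore RemoteBlock object] + [AbstractEvent AsyncIndex SafeProxy object] + [FastStore AbstractEvent]
  take AbstractEvent:  [AbstractEvent AsyncIndex SafeProxy object] + [RemoteBlock object] + [AbstractEvent AsyncIndex SafeProxy object] + [AbstractEvent]
  take AsyncIndex:  [AsyncIndex SafeProxy object] + [RemoteBlock object] + [AsyncIndex SafeProxy object]
  take SafeProxy:  [SafeProxy object] + [RemoteBlock object] + [SafeProxy object]
  take RemoteBlock:  [object] + [RemoteBlock object] + [object]
  take object:  [object] + [object] + [object]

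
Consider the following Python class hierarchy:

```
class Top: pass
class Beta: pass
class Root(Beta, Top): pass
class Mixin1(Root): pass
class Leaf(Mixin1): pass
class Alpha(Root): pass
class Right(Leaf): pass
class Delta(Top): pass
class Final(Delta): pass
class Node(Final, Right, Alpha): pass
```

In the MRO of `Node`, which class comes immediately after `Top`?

object

L[Node] = Node + merge(L[Final], L[Right], L[Alpha], [Final Right Alpha])
  take Final:  [Final Delta Top object] + [Right Leaf Mixin1 Root Beta Top object] + [Alpha Root Beta Top object] + [Final Right Alpha]
  take Delta:  [Delta Top object] + [Right Leaf Mixin1 Root Beta Top object] + [Alpha Root Beta Top object] + [Right Alpha]
  take Right:  [Top object] + [Right Leaf Mixin1 Root Beta Top object] + [Alpha Root Beta Top object] + [Right Alpha]
  take Leaf:  [Top object] + [Leaf Mixin1 Root Beta Top object] + [Alpha Root Beta Top object] + [Alpha]
  take Mixin1:  [Top object] + [Mixin1 Root Beta Top object] + [Alpha Root Beta Top object] + [Alpha]
  take Alpha:  [Top object] + [Root Beta Top object] + [Alpha Root Beta Top object] + [Alpha]
  take Root:  [Top object] + [Root Beta Top object] + [Root Beta Top object]
  take Beta:  [Top object] + [Beta Top object] + [Beta Top object]
  take Top:  [Top object] + [Top object] + [Top object]
  take object:  [object] + [object] + [object]
MRO: Node Final Delta Right Leaf Mixin1 Alpha Root Beta Top object
Top is at position 9; next is object.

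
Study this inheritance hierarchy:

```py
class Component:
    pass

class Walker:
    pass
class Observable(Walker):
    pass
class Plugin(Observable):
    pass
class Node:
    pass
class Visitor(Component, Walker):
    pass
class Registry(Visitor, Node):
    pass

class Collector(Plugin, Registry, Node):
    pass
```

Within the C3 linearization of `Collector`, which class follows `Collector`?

L[Collector] = Collector + merge(L[Plugin], L[Registry], L[Node], [Plugin Registry Node])
  take Plugin:  [Plugin Observable Walker object] + [Registry Visitor Component Walker Node object] + [Node object] + [Plugin Registry Node]
  take Observable:  [Observable Walker object] + [Registry Visitor Component Walker Node object] + [Node object] + [Registry Node]
  take Registry:  [Walker object] + [Registry Visitor Component Walker Node object] + [Node object] + [Registry Node]
  take Visitor:  [Walker object] + [Visitor Component Walker Node object] + [Node object] + [Node]
  take Component:  [Walker object] + [Component Walker Node object] + [Node object] + [Node]
  take Walker:  [Walker object] + [Walker Node object] + [Node object] + [Node]
  take Node:  [object] + [Node object] + [Node object] + [Node]
  take object:  [object] + [object] + [object]
MRO: Collector Plugin Observable Registry Visitor Component Walker Node object
Collector is at position 0; next is Plugin.

Plugin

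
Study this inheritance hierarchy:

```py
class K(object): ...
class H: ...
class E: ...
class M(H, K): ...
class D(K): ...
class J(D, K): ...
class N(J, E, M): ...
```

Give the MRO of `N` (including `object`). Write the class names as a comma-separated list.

N, J, D, E, M, H, K, object

L[N] = N + merge(L[J], L[E], L[M], [J E M])
  take J:  [J D K object] + [E object] + [M H K object] + [J E M]
  take D:  [D K object] + [E object] + [M H K object] + [E M]
  take E:  [K object] + [E object] + [M H K object] + [E M]
  take M:  [K object] + [object] + [M H K object] + [M]
  take H:  [K object] + [object] + [H K object]
  take K:  [K object] + [object] + [K object]
  take object:  [object] + [object] + [object]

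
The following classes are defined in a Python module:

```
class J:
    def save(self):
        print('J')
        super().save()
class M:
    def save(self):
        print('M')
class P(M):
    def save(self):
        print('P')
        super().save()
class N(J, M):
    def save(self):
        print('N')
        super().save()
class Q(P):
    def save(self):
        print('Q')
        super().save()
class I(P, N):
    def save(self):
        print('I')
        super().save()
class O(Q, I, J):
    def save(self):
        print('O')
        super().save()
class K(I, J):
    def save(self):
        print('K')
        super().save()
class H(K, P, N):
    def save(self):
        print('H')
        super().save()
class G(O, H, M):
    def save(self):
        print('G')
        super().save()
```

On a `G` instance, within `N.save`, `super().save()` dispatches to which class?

J

L[G] = G + merge(L[O], L[H], L[M], [O H M])
  take O:  [O Q I P N J M object] + [H K I P N J M object] + [M object] + [O H M]
  take Q:  [Q I P N J M object] + [H K I P N J M object] + [M object] + [H M]
  take H:  [I P N J M object] + [H K I P N J M object] + [M object] + [H M]
  take K:  [I P N J M object] + [K I P N J M object] + [M object] + [M]
  take I:  [I P N J M object] + [I P N J M object] + [M object] + [M]
  take P:  [P N J M object] + [P N J M object] + [M object] + [M]
  take N:  [N J M object] + [N J M object] + [M object] + [M]
  take J:  [J M object] + [J M object] + [M object] + [M]
  take M:  [M object] + [M object] + [M object] + [M]
  take object:  [object] + [object] + [object]
MRO: G O Q H K I P N J M object
super() in N.save on a G instance goes to the class after N in G's MRO: J.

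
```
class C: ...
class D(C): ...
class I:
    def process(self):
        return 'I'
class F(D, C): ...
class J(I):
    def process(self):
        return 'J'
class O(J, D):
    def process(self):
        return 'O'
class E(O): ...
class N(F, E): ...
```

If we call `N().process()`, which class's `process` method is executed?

L[N] = N + merge(L[F], L[E], [F E])
  take F:  [F D C object] + [E O J I D C object] + [F E]
  take E:  [D C object] + [E O J I D C object] + [E]
  take O:  [D C object] + [O J I D C object]
  take J:  [D C object] + [J I D C object]
  take I:  [D C object] + [I D C object]
  take D:  [D C object] + [D C object]
  take C:  [C object] + [C object]
  take object:  [object] + [object]
MRO: N F E O J I D C object
process is defined in: I, J, O. First along the MRO is O.

O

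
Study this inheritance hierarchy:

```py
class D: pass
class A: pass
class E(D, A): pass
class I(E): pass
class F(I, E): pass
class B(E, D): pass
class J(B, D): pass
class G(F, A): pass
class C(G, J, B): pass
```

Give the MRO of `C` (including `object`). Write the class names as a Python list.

[C, G, F, I, J, B, E, D, A, object]

L[C] = C + merge(L[G], L[J], L[B], [G J B])
  take G:  [G F I E D A object] + [J B E D A object] + [B E D A object] + [G J B]
  take F:  [F I E D A object] + [J B E D A object] + [B E D A object] + [J B]
  take I:  [I E D A object] + [J B E D A object] + [B E D A object] + [J B]
  take J:  [E D A object] + [J B E D A object] + [B E D A object] + [J B]
  take B:  [E D A object] + [B E D A object] + [B E D A object] + [B]
  take E:  [E D A object] + [E D A object] + [E D A object]
  take D:  [D A object] + [D A object] + [D A object]
  take A:  [A object] + [A object] + [A object]
  take object:  [object] + [object] + [object]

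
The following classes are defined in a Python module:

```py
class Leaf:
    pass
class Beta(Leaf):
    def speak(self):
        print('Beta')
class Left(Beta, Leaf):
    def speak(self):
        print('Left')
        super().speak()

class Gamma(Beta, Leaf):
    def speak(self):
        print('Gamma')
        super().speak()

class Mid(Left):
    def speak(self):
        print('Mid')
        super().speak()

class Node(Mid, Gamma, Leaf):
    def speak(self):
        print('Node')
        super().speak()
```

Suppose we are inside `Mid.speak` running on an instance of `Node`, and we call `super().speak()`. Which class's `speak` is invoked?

L[Node] = Node + merge(L[Mid], L[Gamma], L[Leaf], [Mid Gamma Leaf])
  take Mid:  [Mid Left Beta Leaf object] + [Gamma Beta Leaf object] + [Leaf object] + [Mid Gamma Leaf]
  take Left:  [Left Beta Leaf object] + [Gamma Beta Leaf object] + [Leaf object] + [Gamma Leaf]
  take Gamma:  [Beta Leaf object] + [Gamma Beta Leaf object] + [Leaf object] + [Gamma Leaf]
  take Beta:  [Beta Leaf object] + [Beta Leaf object] + [Leaf object] + [Leaf]
  take Leaf:  [Leaf object] + [Leaf object] + [Leaf object] + [Leaf]
  take object:  [object] + [object] + [object]
MRO: Node Mid Left Gamma Beta Leaf object
super() in Mid.speak on a Node instance goes to the class after Mid in Node's MRO: Left.

Left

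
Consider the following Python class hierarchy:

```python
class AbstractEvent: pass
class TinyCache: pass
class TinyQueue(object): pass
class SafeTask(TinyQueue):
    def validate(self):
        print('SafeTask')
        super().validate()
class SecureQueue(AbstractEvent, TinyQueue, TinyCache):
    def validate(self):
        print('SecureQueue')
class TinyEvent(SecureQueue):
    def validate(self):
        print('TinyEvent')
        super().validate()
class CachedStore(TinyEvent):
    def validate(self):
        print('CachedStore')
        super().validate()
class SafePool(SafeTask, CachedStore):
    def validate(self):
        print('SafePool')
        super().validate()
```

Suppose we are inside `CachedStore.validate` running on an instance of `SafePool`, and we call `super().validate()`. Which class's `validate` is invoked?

TinyEvent

L[SafePool] = SafePool + merge(L[SafeTask], L[CachedStore], [SafeTask CachedStore])
  take SafeTask:  [SafeTask TinyQueue object] + [CachedStore TinyEvent SecureQueue AbstractEvent TinyQueue TinyCache object] + [SafeTask CachedStore]
  take CachedStore:  [TinyQueue object] + [CachedStore TinyEvent SecureQueue AbstractEvent TinyQueue TinyCache object] + [CachedStore]
  take TinyEvent:  [TinyQueue object] + [TinyEvent SecureQueue AbstractEvent TinyQueue TinyCache object]
  take SecureQueue:  [TinyQueue object] + [SecureQueue AbstractEvent TinyQueue TinyCache object]
  take AbstractEvent:  [TinyQueue object] + [AbstractEvent TinyQueue TinyCache object]
  take TinyQueue:  [TinyQueue object] + [TinyQueue TinyCache object]
  take TinyCache:  [object] + [TinyCache object]
  take object:  [object] + [object]
MRO: SafePool SafeTask CachedStore TinyEvent SecureQueue AbstractEvent TinyQueue TinyCache object
super() in CachedStore.validate on a SafePool instance goes to the class after CachedStore in SafePool's MRO: TinyEvent.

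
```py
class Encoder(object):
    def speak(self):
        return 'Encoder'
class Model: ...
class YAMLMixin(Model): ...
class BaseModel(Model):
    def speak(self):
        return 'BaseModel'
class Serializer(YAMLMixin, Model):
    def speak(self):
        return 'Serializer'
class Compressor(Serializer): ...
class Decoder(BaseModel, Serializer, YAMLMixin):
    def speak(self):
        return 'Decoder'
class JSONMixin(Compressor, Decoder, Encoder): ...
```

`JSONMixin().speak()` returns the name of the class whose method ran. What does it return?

Decoder

L[JSONMixin] = JSONMixin + merge(L[Compressor], L[Decoder], L[Encoder], [Compressor Decoder Encoder])
  take Compressor:  [Compressor Serializer YAMLMixin Model object] + [Decoder BaseModel Serializer YAMLMixin Model object] + [Encoder object] + [Compressor Decoder Encoder]
  take Decoder:  [Serializer YAMLMixin Model object] + [Decoder BaseModel Serializer YAMLMixin Model object] + [Encoder object] + [Decoder Encoder]
  take BaseModel:  [Serializer YAMLMixin Model object] + [BaseModel Serializer YAMLMixin Model object] + [Encoder object] + [Encoder]
  take Serializer:  [Serializer YAMLMixin Model object] + [Serializer YAMLMixin Model object] + [Encoder object] + [Encoder]
  take YAMLMixin:  [YAMLMixin Model object] + [YAMLMixin Model object] + [Encoder object] + [Encoder]
  take Model:  [Model object] + [Model object] + [Encoder object] + [Encoder]
  take Encoder:  [object] + [object] + [Encoder object] + [Encoder]
  take object:  [object] + [object] + [object]
MRO: JSONMixin Compressor Decoder BaseModel Serializer YAMLMixin Model Encoder object
speak is defined in: BaseModel, Decoder, Encoder, Serializer. First along the MRO is Decoder.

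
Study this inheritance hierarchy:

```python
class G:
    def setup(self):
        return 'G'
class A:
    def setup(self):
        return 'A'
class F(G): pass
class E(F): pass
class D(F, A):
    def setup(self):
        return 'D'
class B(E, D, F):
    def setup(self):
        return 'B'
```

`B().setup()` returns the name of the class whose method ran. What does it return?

B

L[B] = B + merge(L[E], L[D], L[F], [E D F])
  take E:  [E F G object] + [D F G A object] + [F G object] + [E D F]
  take D:  [F G object] + [D F G A object] + [F G object] + [D F]
  take F:  [F G object] + [F G A object] + [F G object] + [F]
  take G:  [G object] + [G A object] + [G object]
  take A:  [object] + [A object] + [object]
  take object:  [object] + [object] + [object]
MRO: B E D F G A object
setup is defined in: A, B, D, G. First along the MRO is B.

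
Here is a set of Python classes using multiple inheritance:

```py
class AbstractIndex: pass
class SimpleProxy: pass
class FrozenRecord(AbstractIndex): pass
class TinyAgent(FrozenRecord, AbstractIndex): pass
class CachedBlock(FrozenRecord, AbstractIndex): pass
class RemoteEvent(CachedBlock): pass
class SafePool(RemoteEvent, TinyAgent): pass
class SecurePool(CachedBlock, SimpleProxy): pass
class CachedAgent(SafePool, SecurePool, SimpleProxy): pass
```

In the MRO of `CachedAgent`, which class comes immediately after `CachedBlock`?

L[CachedAgent] = CachedAgent + merge(L[SafePool], L[SecurePool], L[SimpleProxy], [SafePool SecurePool SimpleProxy])
  take SafePool:  [SafePool RemoteEvent CachedBlock TinyAgent FrozenRecord AbstractIndex object] + [SecurePool CachedBlock FrozenRecord AbstractIndex SimpleProxy object] + [SimpleProxy object] + [SafePool SecurePool SimpleProxy]
  take RemoteEvent:  [RemoteEvent CachedBlock TinyAgent FrozenRecord AbstractIndex object] + [SecurePool CachedBlock FrozenRecord AbstractIndex SimpleProxy object] + [SimpleProxy object] + [SecurePool SimpleProxy]
  take SecurePool:  [CachedBlock TinyAgent FrozenRecord AbstractIndex object] + [SecurePool CachedBlock FrozenRecord AbstractIndex SimpleProxy object] + [SimpleProxy object] + [SecurePool SimpleProxy]
  take CachedBlock:  [CachedBlock TinyAgent FrozenRecord AbstractIndex object] + [CachedBlock FrozenRecord AbstractIndex SimpleProxy object] + [SimpleProxy object] + [SimpleProxy]
  take TinyAgent:  [TinyAgent FrozenRecord AbstractIndex object] + [FrozenRecord AbstractIndex SimpleProxy object] + [SimpleProxy object] + [SimpleProxy]
  take FrozenRecord:  [FrozenRecord AbstractIndex object] + [FrozenRecord AbstractIndex SimpleProxy object] + [SimpleProxy object] + [SimpleProxy]
  take AbstractIndex:  [AbstractIndex object] + [AbstractIndex SimpleProxy object] + [SimpleProxy object] + [SimpleProxy]
  take SimpleProxy:  [object] + [SimpleProxy object] + [SimpleProxy object] + [SimpleProxy]
  take object:  [object] + [object] + [object]
MRO: CachedAgent SafePool RemoteEvent SecurePool CachedBlock TinyAgent FrozenRecord AbstractIndex SimpleProxy object
CachedBlock is at position 4; next is TinyAgent.

TinyAgent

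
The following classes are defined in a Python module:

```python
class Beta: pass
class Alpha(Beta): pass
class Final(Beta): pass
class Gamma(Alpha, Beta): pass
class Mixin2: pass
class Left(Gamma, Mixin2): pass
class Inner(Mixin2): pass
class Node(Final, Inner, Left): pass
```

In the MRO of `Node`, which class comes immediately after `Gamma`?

Alpha

L[Node] = Node + merge(L[Final], L[Inner], L[Left], [Final Inner Left])
  take Final:  [Final Beta object] + [Inner Mixin2 object] + [Left Gamma Alpha Beta Mixin2 object] + [Final Inner Left]
  take Inner:  [Beta object] + [Inner Mixin2 object] + [Left Gamma Alpha Beta Mixin2 object] + [Inner Left]
  take Left:  [Beta object] + [Mixin2 object] + [Left Gamma Alpha Beta Mixin2 object] + [Left]
  take Gamma:  [Beta object] + [Mixin2 object] + [Gamma Alpha Beta Mixin2 object]
  take Alpha:  [Beta object] + [Mixin2 object] + [Alpha Beta Mixin2 object]
  take Beta:  [Beta object] + [Mixin2 object] + [Beta Mixin2 object]
  take Mixin2:  [object] + [Mixin2 object] + [Mixin2 object]
  take object:  [object] + [object] + [object]
MRO: Node Final Inner Left Gamma Alpha Beta Mixin2 object
Gamma is at position 4; next is Alpha.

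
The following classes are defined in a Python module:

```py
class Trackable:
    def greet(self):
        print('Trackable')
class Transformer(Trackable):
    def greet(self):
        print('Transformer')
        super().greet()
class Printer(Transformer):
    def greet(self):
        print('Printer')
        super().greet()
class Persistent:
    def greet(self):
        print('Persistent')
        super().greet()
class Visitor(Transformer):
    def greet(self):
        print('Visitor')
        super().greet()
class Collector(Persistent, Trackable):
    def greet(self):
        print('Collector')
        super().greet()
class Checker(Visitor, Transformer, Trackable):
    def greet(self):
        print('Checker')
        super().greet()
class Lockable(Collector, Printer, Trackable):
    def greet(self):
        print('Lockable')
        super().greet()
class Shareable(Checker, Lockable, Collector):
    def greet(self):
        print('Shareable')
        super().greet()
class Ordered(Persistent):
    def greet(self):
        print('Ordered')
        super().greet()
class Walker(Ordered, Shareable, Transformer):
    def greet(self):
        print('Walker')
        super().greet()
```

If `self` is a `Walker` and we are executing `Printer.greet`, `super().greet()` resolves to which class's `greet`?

L[Walker] = Walker + merge(L[Ordered], L[Shareable], L[Transformer], [Ordered Shareable Transformer])
  take Ordered:  [Ordered Persistent object] + [Shareable Checker Visitor Lockable Collector Persistent Printer Transformer Trackable object] + [Transformer Trackable object] + [Ordered Shareable Transformer]
  take Shareable:  [Persistent object] + [Shareable Checker Visitor Lockable Collector Persistent Printer Transformer Trackable object] + [Transformer Trackable object] + [Shareable Transformer]
  take Checker:  [Persistent object] + [Checker Visitor Lockable Collector Persistent Printer Transformer Trackable object] + [Transformer Trackable object] + [Transformer]
  take Visitor:  [Persistent object] + [Visitor Lockable Collector Persistent Printer Transformer Trackable object] + [Transformer Trackable object] + [Transformer]
  take Lockable:  [Persistent object] + [Lockable Collector Persistent Printer Transformer Trackable object] + [Transformer Trackable object] + [Transformer]
  take Collector:  [Persistent object] + [Collector Persistent Printer Transformer Trackable object] + [Transformer Trackable object] + [Transformer]
  take Persistent:  [Persistent object] + [Persistent Printer Transformer Trackable object] + [Transformer Trackable object] + [Transformer]
  take Printer:  [object] + [Printer Transformer Trackable object] + [Transformer Trackable object] + [Transformer]
  take Transformer:  [object] + [Transformer Trackable object] + [Transformer Trackable object] + [Transformer]
  take Trackable:  [object] + [Trackable object] + [Trackable object]
  take object:  [object] + [object] + [object]
MRO: Walker Ordered Shareable Checker Visitor Lockable Collector Persistent Printer Transformer Trackable object
super() in Printer.greet on a Walker instance goes to the class after Printer in Walker's MRO: Transformer.

Transformer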